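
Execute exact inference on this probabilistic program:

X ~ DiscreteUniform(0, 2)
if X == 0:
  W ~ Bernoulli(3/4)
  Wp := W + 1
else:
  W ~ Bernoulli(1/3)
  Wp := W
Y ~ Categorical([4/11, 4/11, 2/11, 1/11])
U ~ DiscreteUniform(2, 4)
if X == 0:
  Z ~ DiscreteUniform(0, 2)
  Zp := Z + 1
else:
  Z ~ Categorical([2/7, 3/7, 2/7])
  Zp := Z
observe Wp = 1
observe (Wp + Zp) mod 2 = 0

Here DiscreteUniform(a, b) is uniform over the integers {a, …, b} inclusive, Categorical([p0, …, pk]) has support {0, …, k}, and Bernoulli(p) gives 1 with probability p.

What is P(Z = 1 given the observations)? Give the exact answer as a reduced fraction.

P(Z = 1 | obs) = 12/19

Enumerate traces; 48 have nonzero weight after conditioning:
  (X=0, W=0, Y=0, U=2, Z=0) weight 1/297
  (X=0, W=0, Y=0, U=2, Z=2) weight 1/297
  (X=0, W=0, Y=0, U=3, Z=0) weight 1/297
  (X=0, W=0, Y=0, U=3, Z=2) weight 1/297
  (X=0, W=0, Y=0, U=4, Z=0) weight 1/297
  (X=0, W=0, Y=0, U=4, Z=2) weight 1/297
  (X=0, W=0, Y=1, U=2, Z=0) weight 1/297
  (X=0, W=0, Y=1, U=2, Z=2) weight 1/297
  (X=1, W=1, Y=0, U=2, Z=1) weight 4/693
  … 39 more
Group by Z:
  weight(Z=0) = 1/36
  weight(Z=1) = 2/21
  weight(Z=2) = 1/36
Total weight = 1/36 + 2/21 + 1/36 = 19/126
P(Z=0 | obs) = 1/36 / 19/126 = 7/38
P(Z=1 | obs) = 2/21 / 19/126 = 12/19
P(Z=2 | obs) = 1/36 / 19/126 = 7/38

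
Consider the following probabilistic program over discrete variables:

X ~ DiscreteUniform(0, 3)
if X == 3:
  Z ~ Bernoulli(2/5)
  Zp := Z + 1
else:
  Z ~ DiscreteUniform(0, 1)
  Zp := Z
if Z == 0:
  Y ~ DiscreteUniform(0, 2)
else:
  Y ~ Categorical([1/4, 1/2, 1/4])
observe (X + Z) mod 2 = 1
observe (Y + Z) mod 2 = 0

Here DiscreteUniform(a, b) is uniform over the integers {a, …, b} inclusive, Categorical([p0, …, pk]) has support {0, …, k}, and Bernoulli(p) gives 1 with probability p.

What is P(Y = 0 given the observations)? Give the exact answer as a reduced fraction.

Enumerate traces; 6 have nonzero weight after conditioning:
  (X=0, Z=1, Y=1) weight 1/16
  (X=1, Z=0, Y=0) weight 1/24
  (X=1, Z=0, Y=2) weight 1/24
  (X=2, Z=1, Y=1) weight 1/16
  (X=3, Z=0, Y=0) weight 1/20
  (X=3, Z=0, Y=2) weight 1/20
Group by Y:
  weight(Y=0) = 11/120
  weight(Y=1) = 1/8
  weight(Y=2) = 11/120
Total weight = 11/120 + 1/8 + 11/120 = 37/120
P(Y=0 | obs) = 11/120 / 37/120 = 11/37
P(Y=1 | obs) = 1/8 / 37/120 = 15/37
P(Y=2 | obs) = 11/120 / 37/120 = 11/37

P(Y = 0 | obs) = 11/37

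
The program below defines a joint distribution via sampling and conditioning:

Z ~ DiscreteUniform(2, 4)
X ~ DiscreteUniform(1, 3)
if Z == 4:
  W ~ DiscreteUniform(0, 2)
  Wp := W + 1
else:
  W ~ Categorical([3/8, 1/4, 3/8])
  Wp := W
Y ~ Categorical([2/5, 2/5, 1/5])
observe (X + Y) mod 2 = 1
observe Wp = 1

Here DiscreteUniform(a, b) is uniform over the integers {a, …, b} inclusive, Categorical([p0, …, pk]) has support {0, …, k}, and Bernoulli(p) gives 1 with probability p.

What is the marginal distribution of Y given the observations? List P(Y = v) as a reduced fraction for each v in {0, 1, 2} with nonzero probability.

P(Y=0) = 1/2, P(Y=1) = 1/4, P(Y=2) = 1/4

Enumerate traces; 15 have nonzero weight after conditioning:
  (Z=2, X=1, W=1, Y=0) weight 1/90
  (Z=2, X=1, W=1, Y=2) weight 1/180
  (Z=2, X=2, W=1, Y=1) weight 1/90
  (Z=2, X=3, W=1, Y=0) weight 1/90
  (Z=2, X=3, W=1, Y=2) weight 1/180
  (Z=3, X=1, W=1, Y=0) weight 1/90
  (Z=3, X=1, W=1, Y=2) weight 1/180
  (Z=3, X=2, W=1, Y=1) weight 1/90
  … 7 more
Group by Y:
  weight(Y=0) = 2/27
  weight(Y=1) = 1/27
  weight(Y=2) = 1/27
Total weight = 2/27 + 1/27 + 1/27 = 4/27
P(Y=0 | obs) = 2/27 / 4/27 = 1/2
P(Y=1 | obs) = 1/27 / 4/27 = 1/4
P(Y=2 | obs) = 1/27 / 4/27 = 1/4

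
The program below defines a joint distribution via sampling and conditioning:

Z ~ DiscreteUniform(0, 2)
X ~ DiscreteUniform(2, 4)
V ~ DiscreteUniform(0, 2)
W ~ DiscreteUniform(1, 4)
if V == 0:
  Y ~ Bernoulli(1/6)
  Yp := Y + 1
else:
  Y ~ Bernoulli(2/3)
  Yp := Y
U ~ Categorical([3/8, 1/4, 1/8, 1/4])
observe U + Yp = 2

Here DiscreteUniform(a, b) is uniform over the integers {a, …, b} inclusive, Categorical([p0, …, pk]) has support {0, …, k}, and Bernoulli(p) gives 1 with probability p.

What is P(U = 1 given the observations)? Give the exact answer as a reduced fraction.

Enumerate traces; 216 have nonzero weight after conditioning:
  (Z=0, X=2, V=0, W=1, Y=0, U=1) weight 5/2592
  (Z=0, X=2, V=0, W=1, Y=1, U=0) weight 1/1728
  (Z=0, X=2, V=0, W=2, Y=0, U=1) weight 5/2592
  (Z=0, X=2, V=0, W=2, Y=1, U=0) weight 1/1728
  (Z=0, X=2, V=0, W=3, Y=0, U=1) weight 5/2592
  (Z=0, X=2, V=0, W=3, Y=1, U=0) weight 1/1728
  (Z=0, X=2, V=0, W=4, Y=0, U=1) weight 5/2592
  (Z=0, X=2, V=0, W=4, Y=1, U=0) weight 1/1728
  (Z=0, X=2, V=1, W=1, Y=0, U=2) weight 1/2592
  … 207 more
Group by U:
  weight(U=0) = 1/48
  weight(U=1) = 13/72
  weight(U=2) = 1/36
Total weight = 1/48 + 13/72 + 1/36 = 11/48
P(U=0 | obs) = 1/48 / 11/48 = 1/11
P(U=1 | obs) = 13/72 / 11/48 = 26/33
P(U=2 | obs) = 1/36 / 11/48 = 4/33

P(U = 1 | obs) = 26/33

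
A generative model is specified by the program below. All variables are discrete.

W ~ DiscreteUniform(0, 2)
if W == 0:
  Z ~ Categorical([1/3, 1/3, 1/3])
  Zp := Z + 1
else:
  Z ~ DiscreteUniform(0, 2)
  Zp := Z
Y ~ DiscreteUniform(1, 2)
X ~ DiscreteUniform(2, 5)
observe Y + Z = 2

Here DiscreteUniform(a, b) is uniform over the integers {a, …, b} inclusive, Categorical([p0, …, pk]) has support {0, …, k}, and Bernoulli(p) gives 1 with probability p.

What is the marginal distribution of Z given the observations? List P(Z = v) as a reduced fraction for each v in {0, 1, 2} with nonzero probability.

P(Z=0) = 1/2, P(Z=1) = 1/2

Enumerate traces; 24 have nonzero weight after conditioning:
  (W=0, Z=0, Y=2, X=2) weight 1/72
  (W=0, Z=0, Y=2, X=3) weight 1/72
  (W=0, Z=0, Y=2, X=4) weight 1/72
  (W=0, Z=0, Y=2, X=5) weight 1/72
  (W=0, Z=1, Y=1, X=2) weight 1/72
  (W=0, Z=1, Y=1, X=3) weight 1/72
  (W=0, Z=1, Y=1, X=4) weight 1/72
  (W=0, Z=1, Y=1, X=5) weight 1/72
  … 16 more
Group by Z:
  weight(Z=0) = 1/6
  weight(Z=1) = 1/6
Total weight = 1/6 + 1/6 = 1/3
P(Z=0 | obs) = 1/6 / 1/3 = 1/2
P(Z=1 | obs) = 1/6 / 1/3 = 1/2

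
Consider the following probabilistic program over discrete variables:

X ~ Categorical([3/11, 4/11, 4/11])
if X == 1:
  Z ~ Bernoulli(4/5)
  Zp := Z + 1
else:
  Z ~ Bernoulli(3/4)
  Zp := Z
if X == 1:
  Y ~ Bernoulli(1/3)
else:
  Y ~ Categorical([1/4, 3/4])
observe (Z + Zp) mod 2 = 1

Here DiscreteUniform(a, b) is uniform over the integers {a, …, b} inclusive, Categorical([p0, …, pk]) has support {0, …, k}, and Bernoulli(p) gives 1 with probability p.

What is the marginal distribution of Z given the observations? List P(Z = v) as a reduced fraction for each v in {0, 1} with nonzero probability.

P(Z=0) = 1/5, P(Z=1) = 4/5

Enumerate traces; 4 have nonzero weight after conditioning:
  (X=1, Z=0, Y=0) weight 8/165
  (X=1, Z=0, Y=1) weight 4/165
  (X=1, Z=1, Y=0) weight 32/165
  (X=1, Z=1, Y=1) weight 16/165
Group by Z:
  weight(Z=0) = 4/55
  weight(Z=1) = 16/55
Total weight = 4/55 + 16/55 = 4/11
P(Z=0 | obs) = 4/55 / 4/11 = 1/5
P(Z=1 | obs) = 16/55 / 4/11 = 4/5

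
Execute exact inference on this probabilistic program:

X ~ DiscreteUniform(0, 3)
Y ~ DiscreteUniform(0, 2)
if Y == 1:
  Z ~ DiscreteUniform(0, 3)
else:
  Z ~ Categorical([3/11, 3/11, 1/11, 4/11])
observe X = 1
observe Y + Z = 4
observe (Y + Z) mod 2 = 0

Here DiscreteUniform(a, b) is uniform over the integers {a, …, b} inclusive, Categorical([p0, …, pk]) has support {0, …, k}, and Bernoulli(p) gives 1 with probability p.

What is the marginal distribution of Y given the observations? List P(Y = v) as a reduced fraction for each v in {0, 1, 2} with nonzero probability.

Enumerate traces; 2 have nonzero weight after conditioning:
  (X=1, Y=1, Z=3) weight 1/48
  (X=1, Y=2, Z=2) weight 1/132
Group by Y:
  weight(Y=1) = 1/48
  weight(Y=2) = 1/132
Total weight = 1/48 + 1/132 = 5/176
P(Y=1 | obs) = 1/48 / 5/176 = 11/15
P(Y=2 | obs) = 1/132 / 5/176 = 4/15

P(Y=1) = 11/15, P(Y=2) = 4/15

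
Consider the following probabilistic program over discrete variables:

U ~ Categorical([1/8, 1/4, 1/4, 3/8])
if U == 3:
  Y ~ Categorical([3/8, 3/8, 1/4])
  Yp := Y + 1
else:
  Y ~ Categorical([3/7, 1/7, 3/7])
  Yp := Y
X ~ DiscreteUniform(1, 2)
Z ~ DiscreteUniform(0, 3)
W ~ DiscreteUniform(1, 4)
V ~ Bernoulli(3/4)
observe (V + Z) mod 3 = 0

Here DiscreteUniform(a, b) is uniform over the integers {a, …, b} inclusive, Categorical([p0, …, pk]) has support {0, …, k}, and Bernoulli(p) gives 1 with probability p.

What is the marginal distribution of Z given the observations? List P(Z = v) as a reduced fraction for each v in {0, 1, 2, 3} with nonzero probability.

Enumerate traces; 288 have nonzero weight after conditioning:
  (U=0, Y=0, X=1, Z=0, W=1, V=0) weight 3/7168
  (U=0, Y=0, X=1, Z=0, W=2, V=0) weight 3/7168
  (U=0, Y=0, X=1, Z=0, W=3, V=0) weight 3/7168
  (U=0, Y=0, X=1, Z=0, W=4, V=0) weight 3/7168
  (U=0, Y=0, X=1, Z=2, W=1, V=1) weight 9/7168
  (U=0, Y=0, X=1, Z=2, W=2, V=1) weight 9/7168
  (U=0, Y=0, X=1, Z=2, W=3, V=1) weight 9/7168
  (U=0, Y=0, X=1, Z=2, W=4, V=1) weight 9/7168
  (U=0, Y=0, X=1, Z=3, W=1, V=0) weight 3/7168
  … 279 more
Group by Z:
  weight(Z=0) = 1/16
  weight(Z=2) = 3/16
  weight(Z=3) = 1/16
Total weight = 1/16 + 3/16 + 1/16 = 5/16
P(Z=0 | obs) = 1/16 / 5/16 = 1/5
P(Z=2 | obs) = 3/16 / 5/16 = 3/5
P(Z=3 | obs) = 1/16 / 5/16 = 1/5

P(Z=0) = 1/5, P(Z=2) = 3/5, P(Z=3) = 1/5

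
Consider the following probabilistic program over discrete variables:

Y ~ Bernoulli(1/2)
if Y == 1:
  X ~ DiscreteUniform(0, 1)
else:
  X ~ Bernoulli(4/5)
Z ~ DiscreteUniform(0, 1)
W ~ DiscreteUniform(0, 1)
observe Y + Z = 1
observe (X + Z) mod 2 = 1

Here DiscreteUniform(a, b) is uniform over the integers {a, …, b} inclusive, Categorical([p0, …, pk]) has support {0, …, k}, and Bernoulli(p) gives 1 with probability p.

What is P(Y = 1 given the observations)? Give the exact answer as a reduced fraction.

Enumerate traces; 4 have nonzero weight after conditioning:
  (Y=0, X=0, Z=1, W=0) weight 1/40
  (Y=0, X=0, Z=1, W=1) weight 1/40
  (Y=1, X=1, Z=0, W=0) weight 1/16
  (Y=1, X=1, Z=0, W=1) weight 1/16
Group by Y:
  weight(Y=0) = 1/20
  weight(Y=1) = 1/8
Total weight = 1/20 + 1/8 = 7/40
P(Y=0 | obs) = 1/20 / 7/40 = 2/7
P(Y=1 | obs) = 1/8 / 7/40 = 5/7

P(Y = 1 | obs) = 5/7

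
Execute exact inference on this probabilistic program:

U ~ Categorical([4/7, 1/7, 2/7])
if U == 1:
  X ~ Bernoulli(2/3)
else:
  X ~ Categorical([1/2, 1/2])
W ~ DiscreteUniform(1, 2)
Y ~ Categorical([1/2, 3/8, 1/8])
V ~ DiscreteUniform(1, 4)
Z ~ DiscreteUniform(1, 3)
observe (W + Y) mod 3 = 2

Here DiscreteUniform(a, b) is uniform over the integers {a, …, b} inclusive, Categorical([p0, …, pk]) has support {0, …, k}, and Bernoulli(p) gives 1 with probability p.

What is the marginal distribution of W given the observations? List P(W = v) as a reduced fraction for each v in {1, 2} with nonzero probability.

Enumerate traces; 144 have nonzero weight after conditioning:
  (U=0, X=0, W=1, Y=1, V=1, Z=1) weight 1/224
  (U=0, X=0, W=1, Y=1, V=1, Z=2) weight 1/224
  (U=0, X=0, W=1, Y=1, V=1, Z=3) weight 1/224
  (U=0, X=0, W=1, Y=1, V=2, Z=1) weight 1/224
  (U=0, X=0, W=1, Y=1, V=2, Z=2) weight 1/224
  (U=0, X=0, W=1, Y=1, V=2, Z=3) weight 1/224
  (U=0, X=0, W=1, Y=1, V=3, Z=1) weight 1/224
  (U=0, X=0, W=1, Y=1, V=3, Z=2) weight 1/224
  (U=0, X=0, W=2, Y=0, V=1, Z=1) weight 1/168
  … 135 more
Group by W:
  weight(W=1) = 3/16
  weight(W=2) = 1/4
Total weight = 3/16 + 1/4 = 7/16
P(W=1 | obs) = 3/16 / 7/16 = 3/7
P(W=2 | obs) = 1/4 / 7/16 = 4/7

P(W=1) = 3/7, P(W=2) = 4/7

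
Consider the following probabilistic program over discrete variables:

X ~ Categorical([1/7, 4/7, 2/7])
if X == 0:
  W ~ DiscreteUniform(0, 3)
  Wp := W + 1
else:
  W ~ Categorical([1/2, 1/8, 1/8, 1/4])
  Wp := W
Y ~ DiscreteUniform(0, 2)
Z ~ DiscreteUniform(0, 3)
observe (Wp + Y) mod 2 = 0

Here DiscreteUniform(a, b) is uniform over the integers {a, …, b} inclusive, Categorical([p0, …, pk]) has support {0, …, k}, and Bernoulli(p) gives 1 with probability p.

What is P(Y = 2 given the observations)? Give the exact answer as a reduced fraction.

Enumerate traces; 72 have nonzero weight after conditioning:
  (X=0, W=0, Y=1, Z=0) weight 1/336
  (X=0, W=0, Y=1, Z=1) weight 1/336
  (X=0, W=0, Y=1, Z=2) weight 1/336
  (X=0, W=0, Y=1, Z=3) weight 1/336
  (X=0, W=1, Y=0, Z=0) weight 1/336
  (X=0, W=1, Y=0, Z=1) weight 1/336
  (X=0, W=1, Y=0, Z=2) weight 1/336
  (X=0, W=1, Y=0, Z=3) weight 1/336
  (X=0, W=1, Y=2, Z=0) weight 1/336
  … 63 more
Group by Y:
  weight(Y=0) = 17/84
  weight(Y=1) = 11/84
  weight(Y=2) = 17/84
Total weight = 17/84 + 11/84 + 17/84 = 15/28
P(Y=0 | obs) = 17/84 / 15/28 = 17/45
P(Y=1 | obs) = 11/84 / 15/28 = 11/45
P(Y=2 | obs) = 17/84 / 15/28 = 17/45

P(Y = 2 | obs) = 17/45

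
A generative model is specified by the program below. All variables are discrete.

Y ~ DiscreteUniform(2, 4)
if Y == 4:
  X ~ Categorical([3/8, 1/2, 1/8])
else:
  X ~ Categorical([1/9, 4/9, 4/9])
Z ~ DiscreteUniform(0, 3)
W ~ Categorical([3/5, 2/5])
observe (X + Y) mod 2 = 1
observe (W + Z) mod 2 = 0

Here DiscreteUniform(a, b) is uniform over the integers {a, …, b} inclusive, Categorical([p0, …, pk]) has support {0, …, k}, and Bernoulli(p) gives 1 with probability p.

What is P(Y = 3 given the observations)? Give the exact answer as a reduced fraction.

Enumerate traces; 16 have nonzero weight after conditioning:
  (Y=2, X=1, Z=0, W=0) weight 1/45
  (Y=2, X=1, Z=1, W=1) weight 2/135
  (Y=2, X=1, Z=2, W=0) weight 1/45
  (Y=2, X=1, Z=3, W=1) weight 2/135
  (Y=3, X=0, Z=0, W=0) weight 1/180
  (Y=3, X=0, Z=1, W=1) weight 1/270
  (Y=3, X=0, Z=2, W=0) weight 1/180
  (Y=3, X=0, Z=3, W=1) weight 1/270
  (Y=4, X=1, Z=0, W=0) weight 1/40
  … 7 more
Group by Y:
  weight(Y=2) = 2/27
  weight(Y=3) = 5/54
  weight(Y=4) = 1/12
Total weight = 2/27 + 5/54 + 1/12 = 1/4
P(Y=2 | obs) = 2/27 / 1/4 = 8/27
P(Y=3 | obs) = 5/54 / 1/4 = 10/27
P(Y=4 | obs) = 1/12 / 1/4 = 1/3

P(Y = 3 | obs) = 10/27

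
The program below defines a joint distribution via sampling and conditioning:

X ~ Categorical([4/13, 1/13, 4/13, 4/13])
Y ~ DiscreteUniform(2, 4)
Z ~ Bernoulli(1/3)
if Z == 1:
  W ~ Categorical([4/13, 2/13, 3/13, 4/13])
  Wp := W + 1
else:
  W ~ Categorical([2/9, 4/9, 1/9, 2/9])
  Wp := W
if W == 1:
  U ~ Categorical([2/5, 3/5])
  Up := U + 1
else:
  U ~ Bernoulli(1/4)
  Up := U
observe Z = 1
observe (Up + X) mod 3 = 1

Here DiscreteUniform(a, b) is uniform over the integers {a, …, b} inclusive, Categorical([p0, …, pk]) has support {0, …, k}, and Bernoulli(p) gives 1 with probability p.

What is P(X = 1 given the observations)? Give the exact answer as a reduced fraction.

P(X = 1 | obs) = 165/829

Enumerate traces; 36 have nonzero weight after conditioning:
  (X=0, Y=2, Z=1, W=0, U=1) weight 4/1521
  (X=0, Y=2, Z=1, W=1, U=0) weight 16/7605
  (X=0, Y=2, Z=1, W=2, U=1) weight 1/507
  (X=0, Y=2, Z=1, W=3, U=1) weight 4/1521
  (X=0, Y=3, Z=1, W=0, U=1) weight 4/1521
  (X=0, Y=3, Z=1, W=1, U=0) weight 16/7605
  (X=0, Y=3, Z=1, W=2, U=1) weight 1/507
  (X=0, Y=3, Z=1, W=3, U=1) weight 4/1521
  (X=1, Y=2, Z=1, W=0, U=0) weight 1/507
  (X=2, Y=2, Z=1, W=1, U=1) weight 8/2535
  … 26 more
Group by X:
  weight(X=0) = 71/2535
  weight(X=1) = 11/676
  weight(X=2) = 8/845
  weight(X=3) = 71/2535
Total weight = 71/2535 + 11/676 + 8/845 + 71/2535 = 829/10140
P(X=0 | obs) = 71/2535 / 829/10140 = 284/829
P(X=1 | obs) = 11/676 / 829/10140 = 165/829
P(X=2 | obs) = 8/845 / 829/10140 = 96/829
P(X=3 | obs) = 71/2535 / 829/10140 = 284/829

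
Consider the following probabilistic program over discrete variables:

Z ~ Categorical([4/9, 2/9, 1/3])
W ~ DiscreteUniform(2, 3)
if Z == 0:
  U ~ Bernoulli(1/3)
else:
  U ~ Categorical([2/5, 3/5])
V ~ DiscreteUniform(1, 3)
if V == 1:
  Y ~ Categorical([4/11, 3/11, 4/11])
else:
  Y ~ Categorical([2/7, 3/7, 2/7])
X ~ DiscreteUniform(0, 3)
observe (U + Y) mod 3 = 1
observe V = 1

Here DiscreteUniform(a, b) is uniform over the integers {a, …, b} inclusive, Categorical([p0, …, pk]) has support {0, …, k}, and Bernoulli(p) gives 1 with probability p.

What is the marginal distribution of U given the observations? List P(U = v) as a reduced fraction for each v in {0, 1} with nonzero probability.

Enumerate traces; 48 have nonzero weight after conditioning:
  (Z=0, W=2, U=0, V=1, Y=1, X=0) weight 1/297
  (Z=0, W=2, U=0, V=1, Y=1, X=1) weight 1/297
  (Z=0, W=2, U=0, V=1, Y=1, X=2) weight 1/297
  (Z=0, W=2, U=0, V=1, Y=1, X=3) weight 1/297
  (Z=0, W=2, U=1, V=1, Y=0, X=0) weight 2/891
  (Z=0, W=2, U=1, V=1, Y=0, X=1) weight 2/891
  (Z=0, W=2, U=1, V=1, Y=0, X=2) weight 2/891
  (Z=0, W=2, U=1, V=1, Y=0, X=3) weight 2/891
  … 40 more
Group by U:
  weight(U=0) = 14/297
  weight(U=1) = 52/891
Total weight = 14/297 + 52/891 = 94/891
P(U=0 | obs) = 14/297 / 94/891 = 21/47
P(U=1 | obs) = 52/891 / 94/891 = 26/47

P(U=0) = 21/47, P(U=1) = 26/47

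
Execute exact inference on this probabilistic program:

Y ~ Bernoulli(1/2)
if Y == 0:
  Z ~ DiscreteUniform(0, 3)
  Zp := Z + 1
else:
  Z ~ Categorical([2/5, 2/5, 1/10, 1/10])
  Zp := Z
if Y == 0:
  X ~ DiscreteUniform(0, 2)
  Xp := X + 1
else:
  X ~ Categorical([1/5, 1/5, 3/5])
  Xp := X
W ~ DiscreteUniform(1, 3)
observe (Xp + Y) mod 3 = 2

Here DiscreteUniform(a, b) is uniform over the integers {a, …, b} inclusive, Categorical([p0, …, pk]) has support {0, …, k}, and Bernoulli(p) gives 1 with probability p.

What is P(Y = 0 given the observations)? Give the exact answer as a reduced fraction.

P(Y = 0 | obs) = 5/8

Enumerate traces; 24 have nonzero weight after conditioning:
  (Y=0, Z=0, X=1, W=1) weight 1/72
  (Y=0, Z=0, X=1, W=2) weight 1/72
  (Y=0, Z=0, X=1, W=3) weight 1/72
  (Y=0, Z=1, X=1, W=1) weight 1/72
  (Y=0, Z=1, X=1, W=2) weight 1/72
  (Y=0, Z=1, X=1, W=3) weight 1/72
  (Y=0, Z=2, X=1, W=1) weight 1/72
  (Y=0, Z=2, X=1, W=2) weight 1/72
  (Y=1, Z=0, X=1, W=1) weight 1/75
  … 15 more
Group by Y:
  weight(Y=0) = 1/6
  weight(Y=1) = 1/10
Total weight = 1/6 + 1/10 = 4/15
P(Y=0 | obs) = 1/6 / 4/15 = 5/8
P(Y=1 | obs) = 1/10 / 4/15 = 3/8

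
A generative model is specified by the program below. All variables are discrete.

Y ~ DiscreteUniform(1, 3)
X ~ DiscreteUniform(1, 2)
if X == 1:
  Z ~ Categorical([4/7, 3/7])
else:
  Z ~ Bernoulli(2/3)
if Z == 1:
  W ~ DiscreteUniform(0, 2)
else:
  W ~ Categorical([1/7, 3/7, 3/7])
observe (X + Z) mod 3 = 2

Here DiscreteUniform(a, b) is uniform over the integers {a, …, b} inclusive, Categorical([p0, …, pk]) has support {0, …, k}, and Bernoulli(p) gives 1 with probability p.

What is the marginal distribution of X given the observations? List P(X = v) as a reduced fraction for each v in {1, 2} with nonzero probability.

Enumerate traces; 18 have nonzero weight after conditioning:
  (Y=1, X=1, Z=1, W=0) weight 1/42
  (Y=1, X=1, Z=1, W=1) weight 1/42
  (Y=1, X=1, Z=1, W=2) weight 1/42
  (Y=1, X=2, Z=0, W=0) weight 1/126
  (Y=1, X=2, Z=0, W=1) weight 1/42
  (Y=1, X=2, Z=0, W=2) weight 1/42
  (Y=2, X=1, Z=1, W=0) weight 1/42
  (Y=2, X=1, Z=1, W=1) weight 1/42
  … 10 more
Group by X:
  weight(X=1) = 3/14
  weight(X=2) = 1/6
Total weight = 3/14 + 1/6 = 8/21
P(X=1 | obs) = 3/14 / 8/21 = 9/16
P(X=2 | obs) = 1/6 / 8/21 = 7/16

P(X=1) = 9/16, P(X=2) = 7/16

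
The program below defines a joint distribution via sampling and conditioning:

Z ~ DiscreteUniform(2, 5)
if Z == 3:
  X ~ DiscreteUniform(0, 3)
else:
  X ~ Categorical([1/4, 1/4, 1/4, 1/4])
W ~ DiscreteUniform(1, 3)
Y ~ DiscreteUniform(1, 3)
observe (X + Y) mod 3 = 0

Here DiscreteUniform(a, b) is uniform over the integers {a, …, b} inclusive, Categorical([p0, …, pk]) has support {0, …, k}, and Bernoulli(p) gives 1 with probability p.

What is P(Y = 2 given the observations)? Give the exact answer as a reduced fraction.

Enumerate traces; 48 have nonzero weight after conditioning:
  (Z=2, X=0, W=1, Y=3) weight 1/144
  (Z=2, X=0, W=2, Y=3) weight 1/144
  (Z=2, X=0, W=3, Y=3) weight 1/144
  (Z=2, X=1, W=1, Y=2) weight 1/144
  (Z=2, X=1, W=2, Y=2) weight 1/144
  (Z=2, X=1, W=3, Y=2) weight 1/144
  (Z=2, X=2, W=1, Y=1) weight 1/144
  (Z=2, X=2, W=2, Y=1) weight 1/144
  … 40 more
Group by Y:
  weight(Y=1) = 1/12
  weight(Y=2) = 1/12
  weight(Y=3) = 1/6
Total weight = 1/12 + 1/12 + 1/6 = 1/3
P(Y=1 | obs) = 1/12 / 1/3 = 1/4
P(Y=2 | obs) = 1/12 / 1/3 = 1/4
P(Y=3 | obs) = 1/6 / 1/3 = 1/2

P(Y = 2 | obs) = 1/4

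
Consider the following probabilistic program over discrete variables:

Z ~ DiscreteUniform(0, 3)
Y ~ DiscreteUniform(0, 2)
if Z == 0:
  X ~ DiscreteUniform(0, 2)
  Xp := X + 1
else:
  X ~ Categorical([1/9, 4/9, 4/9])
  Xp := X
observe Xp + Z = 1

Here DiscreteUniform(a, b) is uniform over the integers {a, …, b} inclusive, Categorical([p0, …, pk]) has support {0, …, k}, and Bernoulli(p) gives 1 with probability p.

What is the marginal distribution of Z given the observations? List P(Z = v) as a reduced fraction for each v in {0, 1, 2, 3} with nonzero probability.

P(Z=0) = 3/4, P(Z=1) = 1/4

Enumerate traces; 6 have nonzero weight after conditioning:
  (Z=0, Y=0, X=0) weight 1/36
  (Z=0, Y=1, X=0) weight 1/36
  (Z=0, Y=2, X=0) weight 1/36
  (Z=1, Y=0, X=0) weight 1/108
  (Z=1, Y=1, X=0) weight 1/108
  (Z=1, Y=2, X=0) weight 1/108
Group by Z:
  weight(Z=0) = 1/12
  weight(Z=1) = 1/36
Total weight = 1/12 + 1/36 = 1/9
P(Z=0 | obs) = 1/12 / 1/9 = 3/4
P(Z=1 | obs) = 1/36 / 1/9 = 1/4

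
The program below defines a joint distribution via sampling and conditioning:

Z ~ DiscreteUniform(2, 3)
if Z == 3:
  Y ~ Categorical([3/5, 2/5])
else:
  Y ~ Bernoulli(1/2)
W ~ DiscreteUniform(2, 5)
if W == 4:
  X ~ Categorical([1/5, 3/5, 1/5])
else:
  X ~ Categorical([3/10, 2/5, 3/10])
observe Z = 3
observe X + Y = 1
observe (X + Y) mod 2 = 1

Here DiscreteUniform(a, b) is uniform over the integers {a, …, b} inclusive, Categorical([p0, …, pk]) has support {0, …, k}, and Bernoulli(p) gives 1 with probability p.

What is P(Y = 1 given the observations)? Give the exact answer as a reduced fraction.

P(Y = 1 | obs) = 11/38

Enumerate traces; 8 have nonzero weight after conditioning:
  (Z=3, Y=0, W=2, X=1) weight 3/100
  (Z=3, Y=0, W=3, X=1) weight 3/100
  (Z=3, Y=0, W=4, X=1) weight 9/200
  (Z=3, Y=0, W=5, X=1) weight 3/100
  (Z=3, Y=1, W=2, X=0) weight 3/200
  (Z=3, Y=1, W=3, X=0) weight 3/200
  (Z=3, Y=1, W=4, X=0) weight 1/100
  (Z=3, Y=1, W=5, X=0) weight 3/200
Group by Y:
  weight(Y=0) = 27/200
  weight(Y=1) = 11/200
Total weight = 27/200 + 11/200 = 19/100
P(Y=0 | obs) = 27/200 / 19/100 = 27/38
P(Y=1 | obs) = 11/200 / 19/100 = 11/38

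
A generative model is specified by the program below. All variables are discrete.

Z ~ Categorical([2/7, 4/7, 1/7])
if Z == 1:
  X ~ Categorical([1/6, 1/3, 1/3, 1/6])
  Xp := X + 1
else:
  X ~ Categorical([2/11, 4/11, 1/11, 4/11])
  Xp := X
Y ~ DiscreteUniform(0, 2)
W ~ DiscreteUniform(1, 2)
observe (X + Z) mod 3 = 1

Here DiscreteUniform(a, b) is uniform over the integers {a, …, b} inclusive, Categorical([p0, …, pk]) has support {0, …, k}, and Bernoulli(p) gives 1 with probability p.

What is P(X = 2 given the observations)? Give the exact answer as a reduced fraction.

P(X = 2 | obs) = 3/71

Enumerate traces; 24 have nonzero weight after conditioning:
  (Z=0, X=1, Y=0, W=1) weight 4/231
  (Z=0, X=1, Y=0, W=2) weight 4/231
  (Z=0, X=1, Y=1, W=1) weight 4/231
  (Z=0, X=1, Y=1, W=2) weight 4/231
  (Z=0, X=1, Y=2, W=1) weight 4/231
  (Z=0, X=1, Y=2, W=2) weight 4/231
  (Z=1, X=0, Y=0, W=1) weight 1/63
  (Z=1, X=0, Y=0, W=2) weight 1/63
  (Z=1, X=3, Y=0, W=1) weight 1/63
  (Z=2, X=2, Y=0, W=1) weight 1/462
  … 14 more
Group by X:
  weight(X=0) = 2/21
  weight(X=1) = 8/77
  weight(X=2) = 1/77
  weight(X=3) = 2/21
Total weight = 2/21 + 8/77 + 1/77 + 2/21 = 71/231
P(X=0 | obs) = 2/21 / 71/231 = 22/71
P(X=1 | obs) = 8/77 / 71/231 = 24/71
P(X=2 | obs) = 1/77 / 71/231 = 3/71
P(X=3 | obs) = 2/21 / 71/231 = 22/71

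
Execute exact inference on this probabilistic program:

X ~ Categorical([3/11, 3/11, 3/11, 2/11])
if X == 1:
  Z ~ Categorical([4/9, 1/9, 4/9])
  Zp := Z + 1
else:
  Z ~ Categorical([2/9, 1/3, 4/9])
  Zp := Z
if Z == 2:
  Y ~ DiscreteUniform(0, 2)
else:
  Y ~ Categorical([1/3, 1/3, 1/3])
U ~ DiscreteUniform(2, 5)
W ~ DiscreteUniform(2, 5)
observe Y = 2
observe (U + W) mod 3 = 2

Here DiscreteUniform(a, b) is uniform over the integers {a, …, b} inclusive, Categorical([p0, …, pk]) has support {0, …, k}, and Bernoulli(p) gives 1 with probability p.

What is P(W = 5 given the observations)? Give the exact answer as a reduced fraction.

P(W = 5 | obs) = 1/5

Enumerate traces; 60 have nonzero weight after conditioning:
  (X=0, Z=0, Y=2, U=2, W=3) weight 1/792
  (X=0, Z=0, Y=2, U=3, W=2) weight 1/792
  (X=0, Z=0, Y=2, U=3, W=5) weight 1/792
  (X=0, Z=0, Y=2, U=4, W=4) weight 1/792
  (X=0, Z=0, Y=2, U=5, W=3) weight 1/792
  (X=0, Z=1, Y=2, U=2, W=3) weight 1/528
  (X=0, Z=1, Y=2, U=3, W=2) weight 1/528
  (X=0, Z=1, Y=2, U=3, W=5) weight 1/528
  … 52 more
Group by W:
  weight(W=2) = 1/48
  weight(W=3) = 1/24
  weight(W=4) = 1/48
  weight(W=5) = 1/48
Total weight = 1/48 + 1/24 + 1/48 + 1/48 = 5/48
P(W=2 | obs) = 1/48 / 5/48 = 1/5
P(W=3 | obs) = 1/24 / 5/48 = 2/5
P(W=4 | obs) = 1/48 / 5/48 = 1/5
P(W=5 | obs) = 1/48 / 5/48 = 1/5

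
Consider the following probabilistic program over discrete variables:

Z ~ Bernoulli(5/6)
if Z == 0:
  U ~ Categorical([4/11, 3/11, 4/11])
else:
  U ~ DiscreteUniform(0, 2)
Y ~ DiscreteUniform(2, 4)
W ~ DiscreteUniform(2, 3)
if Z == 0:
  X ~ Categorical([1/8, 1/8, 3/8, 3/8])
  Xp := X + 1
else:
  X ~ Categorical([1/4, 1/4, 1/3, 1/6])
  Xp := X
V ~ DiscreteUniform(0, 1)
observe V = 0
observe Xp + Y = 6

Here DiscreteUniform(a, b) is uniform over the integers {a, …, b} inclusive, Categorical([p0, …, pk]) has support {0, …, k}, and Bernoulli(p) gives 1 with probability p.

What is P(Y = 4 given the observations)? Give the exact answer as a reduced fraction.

Enumerate traces; 30 have nonzero weight after conditioning:
  (Z=0, U=0, Y=2, W=2, X=3, V=0) weight 1/528
  (Z=0, U=0, Y=2, W=3, X=3, V=0) weight 1/528
  (Z=0, U=0, Y=3, W=2, X=2, V=0) weight 1/528
  (Z=0, U=0, Y=3, W=3, X=2, V=0) weight 1/528
  (Z=0, U=0, Y=4, W=2, X=1, V=0) weight 1/1584
  (Z=0, U=0, Y=4, W=3, X=1, V=0) weight 1/1584
  (Z=0, U=1, Y=2, W=2, X=3, V=0) weight 1/704
  (Z=0, U=1, Y=2, W=3, X=3, V=0) weight 1/704
  … 22 more
Group by Y:
  weight(Y=2) = 1/96
  weight(Y=3) = 29/864
  weight(Y=4) = 43/864
Total weight = 1/96 + 29/864 + 43/864 = 3/32
P(Y=2 | obs) = 1/96 / 3/32 = 1/9
P(Y=3 | obs) = 29/864 / 3/32 = 29/81
P(Y=4 | obs) = 43/864 / 3/32 = 43/81

P(Y = 4 | obs) = 43/81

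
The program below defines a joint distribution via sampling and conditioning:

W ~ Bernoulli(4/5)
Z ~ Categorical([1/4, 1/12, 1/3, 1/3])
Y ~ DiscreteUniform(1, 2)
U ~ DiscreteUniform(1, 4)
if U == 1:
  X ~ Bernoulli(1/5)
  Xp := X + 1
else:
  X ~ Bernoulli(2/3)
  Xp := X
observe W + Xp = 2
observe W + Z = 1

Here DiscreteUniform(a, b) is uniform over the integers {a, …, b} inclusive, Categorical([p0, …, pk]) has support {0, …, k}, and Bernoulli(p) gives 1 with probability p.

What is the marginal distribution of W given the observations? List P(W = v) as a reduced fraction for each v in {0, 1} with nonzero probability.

Enumerate traces; 10 have nonzero weight after conditioning:
  (W=0, Z=1, Y=1, U=1, X=1) weight 1/2400
  (W=0, Z=1, Y=2, U=1, X=1) weight 1/2400
  (W=1, Z=0, Y=1, U=1, X=0) weight 1/50
  (W=1, Z=0, Y=1, U=2, X=1) weight 1/60
  (W=1, Z=0, Y=1, U=3, X=1) weight 1/60
  (W=1, Z=0, Y=1, U=4, X=1) weight 1/60
  (W=1, Z=0, Y=2, U=1, X=0) weight 1/50
  (W=1, Z=0, Y=2, U=2, X=1) weight 1/60
  … 2 more
Group by W:
  weight(W=0) = 1/1200
  weight(W=1) = 7/50
Total weight = 1/1200 + 7/50 = 169/1200
P(W=0 | obs) = 1/1200 / 169/1200 = 1/169
P(W=1 | obs) = 7/50 / 169/1200 = 168/169

P(W=0) = 1/169, P(W=1) = 168/169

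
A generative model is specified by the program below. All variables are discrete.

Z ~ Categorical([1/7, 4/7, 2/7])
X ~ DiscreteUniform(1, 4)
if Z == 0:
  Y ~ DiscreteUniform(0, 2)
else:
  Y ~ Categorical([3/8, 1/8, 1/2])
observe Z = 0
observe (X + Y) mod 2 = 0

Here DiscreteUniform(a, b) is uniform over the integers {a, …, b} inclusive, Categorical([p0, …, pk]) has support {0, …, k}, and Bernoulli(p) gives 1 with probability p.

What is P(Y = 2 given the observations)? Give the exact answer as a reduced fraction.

Enumerate traces; 6 have nonzero weight after conditioning:
  (Z=0, X=1, Y=1) weight 1/84
  (Z=0, X=2, Y=0) weight 1/84
  (Z=0, X=2, Y=2) weight 1/84
  (Z=0, X=3, Y=1) weight 1/84
  (Z=0, X=4, Y=0) weight 1/84
  (Z=0, X=4, Y=2) weight 1/84
Group by Y:
  weight(Y=0) = 1/42
  weight(Y=1) = 1/42
  weight(Y=2) = 1/42
Total weight = 1/42 + 1/42 + 1/42 = 1/14
P(Y=0 | obs) = 1/42 / 1/14 = 1/3
P(Y=1 | obs) = 1/42 / 1/14 = 1/3
P(Y=2 | obs) = 1/42 / 1/14 = 1/3

P(Y = 2 | obs) = 1/3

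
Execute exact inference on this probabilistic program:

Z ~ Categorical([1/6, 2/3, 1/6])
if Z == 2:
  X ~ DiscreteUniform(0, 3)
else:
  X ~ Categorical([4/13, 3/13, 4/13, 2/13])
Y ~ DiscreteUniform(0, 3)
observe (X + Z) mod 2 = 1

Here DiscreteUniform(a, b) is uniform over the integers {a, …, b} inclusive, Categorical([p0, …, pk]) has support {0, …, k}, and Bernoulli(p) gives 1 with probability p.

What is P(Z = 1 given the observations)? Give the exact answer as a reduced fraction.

Enumerate traces; 24 have nonzero weight after conditioning:
  (Z=0, X=1, Y=0) weight 1/104
  (Z=0, X=1, Y=1) weight 1/104
  (Z=0, X=1, Y=2) weight 1/104
  (Z=0, X=1, Y=3) weight 1/104
  (Z=0, X=3, Y=0) weight 1/156
  (Z=0, X=3, Y=1) weight 1/156
  (Z=0, X=3, Y=2) weight 1/156
  (Z=0, X=3, Y=3) weight 1/156
  (Z=1, X=0, Y=0) weight 2/39
  (Z=2, X=1, Y=0) weight 1/96
  … 14 more
Group by Z:
  weight(Z=0) = 5/78
  weight(Z=1) = 16/39
  weight(Z=2) = 1/12
Total weight = 5/78 + 16/39 + 1/12 = 29/52
P(Z=0 | obs) = 5/78 / 29/52 = 10/87
P(Z=1 | obs) = 16/39 / 29/52 = 64/87
P(Z=2 | obs) = 1/12 / 29/52 = 13/87

P(Z = 1 | obs) = 64/87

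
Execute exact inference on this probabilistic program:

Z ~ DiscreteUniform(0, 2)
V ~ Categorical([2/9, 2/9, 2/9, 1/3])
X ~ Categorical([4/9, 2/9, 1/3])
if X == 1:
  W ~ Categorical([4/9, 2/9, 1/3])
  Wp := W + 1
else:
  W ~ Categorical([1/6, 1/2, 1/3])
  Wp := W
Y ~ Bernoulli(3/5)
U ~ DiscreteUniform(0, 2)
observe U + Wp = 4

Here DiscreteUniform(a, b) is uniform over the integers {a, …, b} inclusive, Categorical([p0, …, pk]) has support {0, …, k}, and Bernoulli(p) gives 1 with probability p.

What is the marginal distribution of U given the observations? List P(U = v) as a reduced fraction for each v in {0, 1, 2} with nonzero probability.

P(U=1) = 6/31, P(U=2) = 25/31

Enumerate traces; 96 have nonzero weight after conditioning:
  (Z=0, V=0, X=0, W=2, Y=0, U=2) weight 16/10935
  (Z=0, V=0, X=0, W=2, Y=1, U=2) weight 8/3645
  (Z=0, V=0, X=1, W=1, Y=0, U=2) weight 16/32805
  (Z=0, V=0, X=1, W=1, Y=1, U=2) weight 8/10935
  (Z=0, V=0, X=1, W=2, Y=0, U=1) weight 8/10935
  (Z=0, V=0, X=1, W=2, Y=1, U=1) weight 4/3645
  (Z=0, V=0, X=2, W=2, Y=0, U=2) weight 4/3645
  (Z=0, V=0, X=2, W=2, Y=1, U=2) weight 2/1215
  … 88 more
Group by U:
  weight(U=1) = 2/81
  weight(U=2) = 25/243
Total weight = 2/81 + 25/243 = 31/243
P(U=1 | obs) = 2/81 / 31/243 = 6/31
P(U=2 | obs) = 25/243 / 31/243 = 25/31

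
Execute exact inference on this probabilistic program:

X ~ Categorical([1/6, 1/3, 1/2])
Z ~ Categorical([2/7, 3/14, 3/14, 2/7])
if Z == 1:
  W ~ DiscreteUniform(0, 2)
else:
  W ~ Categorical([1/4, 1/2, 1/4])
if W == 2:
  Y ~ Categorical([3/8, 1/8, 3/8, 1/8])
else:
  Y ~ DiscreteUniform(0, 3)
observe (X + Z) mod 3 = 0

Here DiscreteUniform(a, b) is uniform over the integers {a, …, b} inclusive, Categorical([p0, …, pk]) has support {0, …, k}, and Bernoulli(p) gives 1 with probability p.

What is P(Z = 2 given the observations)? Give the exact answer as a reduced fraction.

Enumerate traces; 48 have nonzero weight after conditioning:
  (X=0, Z=0, W=0, Y=0) weight 1/336
  (X=0, Z=0, W=0, Y=1) weight 1/336
  (X=0, Z=0, W=0, Y=2) weight 1/336
  (X=0, Z=0, W=0, Y=3) weight 1/336
  (X=0, Z=0, W=1, Y=0) weight 1/168
  (X=0, Z=0, W=1, Y=1) weight 1/168
  (X=0, Z=0, W=1, Y=2) weight 1/168
  (X=0, Z=0, W=1, Y=3) weight 1/168
  (X=0, Z=3, W=0, Y=0) weight 1/336
  (X=1, Z=2, W=0, Y=0) weight 1/224
  … 38 more
Group by Z:
  weight(Z=0) = 1/21
  weight(Z=1) = 3/28
  weight(Z=2) = 1/14
  weight(Z=3) = 1/21
Total weight = 1/21 + 3/28 + 1/14 + 1/21 = 23/84
P(Z=0 | obs) = 1/21 / 23/84 = 4/23
P(Z=1 | obs) = 3/28 / 23/84 = 9/23
P(Z=2 | obs) = 1/14 / 23/84 = 6/23
P(Z=3 | obs) = 1/21 / 23/84 = 4/23

P(Z = 2 | obs) = 6/23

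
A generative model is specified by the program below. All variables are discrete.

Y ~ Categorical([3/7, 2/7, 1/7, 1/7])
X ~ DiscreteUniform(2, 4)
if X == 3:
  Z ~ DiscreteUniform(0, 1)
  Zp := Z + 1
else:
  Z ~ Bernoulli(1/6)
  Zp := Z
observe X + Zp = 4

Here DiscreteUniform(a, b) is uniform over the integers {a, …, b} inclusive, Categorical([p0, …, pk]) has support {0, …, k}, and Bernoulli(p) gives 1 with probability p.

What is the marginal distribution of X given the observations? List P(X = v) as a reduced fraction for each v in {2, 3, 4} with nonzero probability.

Enumerate traces; 8 have nonzero weight after conditioning:
  (Y=0, X=3, Z=0) weight 1/14
  (Y=0, X=4, Z=0) weight 5/42
  (Y=1, X=3, Z=0) weight 1/21
  (Y=1, X=4, Z=0) weight 5/63
  (Y=2, X=3, Z=0) weight 1/42
  (Y=2, X=4, Z=0) weight 5/126
  (Y=3, X=3, Z=0) weight 1/42
  (Y=3, X=4, Z=0) weight 5/126
Group by X:
  weight(X=3) = 1/6
  weight(X=4) = 5/18
Total weight = 1/6 + 5/18 = 4/9
P(X=3 | obs) = 1/6 / 4/9 = 3/8
P(X=4 | obs) = 5/18 / 4/9 = 5/8

P(X=3) = 3/8, P(X=4) = 5/8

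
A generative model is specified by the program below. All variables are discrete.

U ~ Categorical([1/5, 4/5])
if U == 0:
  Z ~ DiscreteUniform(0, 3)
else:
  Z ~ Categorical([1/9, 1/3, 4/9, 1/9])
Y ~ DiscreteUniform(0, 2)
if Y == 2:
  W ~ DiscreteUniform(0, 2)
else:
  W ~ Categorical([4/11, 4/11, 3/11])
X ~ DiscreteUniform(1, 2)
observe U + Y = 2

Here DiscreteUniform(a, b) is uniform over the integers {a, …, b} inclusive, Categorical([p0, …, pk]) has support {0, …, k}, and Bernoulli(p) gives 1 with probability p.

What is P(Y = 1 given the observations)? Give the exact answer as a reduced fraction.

Enumerate traces; 48 have nonzero weight after conditioning:
  (U=0, Z=0, Y=2, W=0, X=1) weight 1/360
  (U=0, Z=0, Y=2, W=0, X=2) weight 1/360
  (U=0, Z=0, Y=2, W=1, X=1) weight 1/360
  (U=0, Z=0, Y=2, W=1, X=2) weight 1/360
  (U=0, Z=0, Y=2, W=2, X=1) weight 1/360
  (U=0, Z=0, Y=2, W=2, X=2) weight 1/360
  (U=0, Z=1, Y=2, W=0, X=1) weight 1/360
  (U=0, Z=1, Y=2, W=0, X=2) weight 1/360
  (U=1, Z=0, Y=1, W=0, X=1) weight 8/1485
  … 39 more
Group by Y:
  weight(Y=1) = 4/15
  weight(Y=2) = 1/15
Total weight = 4/15 + 1/15 = 1/3
P(Y=1 | obs) = 4/15 / 1/3 = 4/5
P(Y=2 | obs) = 1/15 / 1/3 = 1/5

P(Y = 1 | obs) = 4/5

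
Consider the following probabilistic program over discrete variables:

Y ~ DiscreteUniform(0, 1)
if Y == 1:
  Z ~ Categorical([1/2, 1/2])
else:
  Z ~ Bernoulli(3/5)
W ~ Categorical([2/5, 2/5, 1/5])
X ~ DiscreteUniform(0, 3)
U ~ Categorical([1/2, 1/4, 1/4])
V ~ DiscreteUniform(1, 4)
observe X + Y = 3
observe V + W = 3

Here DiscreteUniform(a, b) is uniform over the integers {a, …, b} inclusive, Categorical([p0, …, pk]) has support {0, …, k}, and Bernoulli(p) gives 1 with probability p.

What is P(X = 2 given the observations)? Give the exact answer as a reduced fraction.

P(X = 2 | obs) = 1/2

Enumerate traces; 36 have nonzero weight after conditioning:
  (Y=0, Z=0, W=0, X=3, U=0, V=3) weight 1/400
  (Y=0, Z=0, W=0, X=3, U=1, V=3) weight 1/800
  (Y=0, Z=0, W=0, X=3, U=2, V=3) weight 1/800
  (Y=0, Z=0, W=1, X=3, U=0, V=2) weight 1/400
  (Y=0, Z=0, W=1, X=3, U=1, V=2) weight 1/800
  (Y=0, Z=0, W=1, X=3, U=2, V=2) weight 1/800
  (Y=0, Z=0, W=2, X=3, U=0, V=1) weight 1/800
  (Y=0, Z=0, W=2, X=3, U=1, V=1) weight 1/1600
  (Y=1, Z=0, W=0, X=2, U=0, V=3) weight 1/320
  … 27 more
Group by X:
  weight(X=2) = 1/32
  weight(X=3) = 1/32
Total weight = 1/32 + 1/32 = 1/16
P(X=2 | obs) = 1/32 / 1/16 = 1/2
P(X=3 | obs) = 1/32 / 1/16 = 1/2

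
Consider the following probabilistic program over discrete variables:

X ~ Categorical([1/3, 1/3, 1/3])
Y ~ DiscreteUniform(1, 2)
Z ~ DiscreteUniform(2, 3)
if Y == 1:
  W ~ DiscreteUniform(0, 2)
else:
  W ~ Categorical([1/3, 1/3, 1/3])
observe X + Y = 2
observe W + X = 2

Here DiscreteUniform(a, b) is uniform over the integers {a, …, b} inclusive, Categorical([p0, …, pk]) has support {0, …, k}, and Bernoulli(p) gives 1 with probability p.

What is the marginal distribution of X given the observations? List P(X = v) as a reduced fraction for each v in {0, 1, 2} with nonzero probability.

P(X=0) = 1/2, P(X=1) = 1/2

Enumerate traces; 4 have nonzero weight after conditioning:
  (X=0, Y=2, Z=2, W=2) weight 1/36
  (X=0, Y=2, Z=3, W=2) weight 1/36
  (X=1, Y=1, Z=2, W=1) weight 1/36
  (X=1, Y=1, Z=3, W=1) weight 1/36
Group by X:
  weight(X=0) = 1/18
  weight(X=1) = 1/18
Total weight = 1/18 + 1/18 = 1/9
P(X=0 | obs) = 1/18 / 1/9 = 1/2
P(X=1 | obs) = 1/18 / 1/9 = 1/2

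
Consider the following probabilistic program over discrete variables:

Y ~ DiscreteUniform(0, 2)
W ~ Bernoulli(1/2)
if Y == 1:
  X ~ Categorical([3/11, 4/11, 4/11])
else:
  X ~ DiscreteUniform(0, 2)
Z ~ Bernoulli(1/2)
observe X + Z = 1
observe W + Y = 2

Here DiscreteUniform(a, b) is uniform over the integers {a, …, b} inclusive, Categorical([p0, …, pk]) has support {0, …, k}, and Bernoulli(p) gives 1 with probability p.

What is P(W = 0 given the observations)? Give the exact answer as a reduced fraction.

P(W = 0 | obs) = 22/43

Enumerate traces; 4 have nonzero weight after conditioning:
  (Y=1, W=1, X=0, Z=1) weight 1/44
  (Y=1, W=1, X=1, Z=0) weight 1/33
  (Y=2, W=0, X=0, Z=1) weight 1/36
  (Y=2, W=0, X=1, Z=0) weight 1/36
Group by W:
  weight(W=0) = 1/18
  weight(W=1) = 7/132
Total weight = 1/18 + 7/132 = 43/396
P(W=0 | obs) = 1/18 / 43/396 = 22/43
P(W=1 | obs) = 7/132 / 43/396 = 21/43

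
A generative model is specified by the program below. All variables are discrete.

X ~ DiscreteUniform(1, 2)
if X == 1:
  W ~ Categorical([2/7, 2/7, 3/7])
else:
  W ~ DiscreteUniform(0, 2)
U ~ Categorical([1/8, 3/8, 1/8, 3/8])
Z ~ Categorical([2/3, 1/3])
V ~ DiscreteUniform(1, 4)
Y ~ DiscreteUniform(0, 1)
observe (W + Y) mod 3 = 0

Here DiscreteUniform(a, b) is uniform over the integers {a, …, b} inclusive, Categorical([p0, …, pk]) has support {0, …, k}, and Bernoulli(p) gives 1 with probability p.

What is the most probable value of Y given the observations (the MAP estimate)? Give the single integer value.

argmax_v P(Y = v | obs) = 1

Enumerate traces; 128 have nonzero weight after conditioning:
  (X=1, W=0, U=0, Z=0, V=1, Y=0) weight 1/672
  (X=1, W=0, U=0, Z=0, V=2, Y=0) weight 1/672
  (X=1, W=0, U=0, Z=0, V=3, Y=0) weight 1/672
  (X=1, W=0, U=0, Z=0, V=4, Y=0) weight 1/672
  (X=1, W=0, U=0, Z=1, V=1, Y=0) weight 1/1344
  (X=1, W=0, U=0, Z=1, V=2, Y=0) weight 1/1344
  (X=1, W=0, U=0, Z=1, V=3, Y=0) weight 1/1344
  (X=1, W=0, U=0, Z=1, V=4, Y=0) weight 1/1344
  (X=1, W=2, U=0, Z=0, V=1, Y=1) weight 1/448
  … 119 more
Group by Y:
  weight(Y=0) = 13/84
  weight(Y=1) = 4/21
Total weight = 13/84 + 4/21 = 29/84
P(Y=0 | obs) = 13/84 / 29/84 = 13/29
P(Y=1 | obs) = 4/21 / 29/84 = 16/29
argmax = 1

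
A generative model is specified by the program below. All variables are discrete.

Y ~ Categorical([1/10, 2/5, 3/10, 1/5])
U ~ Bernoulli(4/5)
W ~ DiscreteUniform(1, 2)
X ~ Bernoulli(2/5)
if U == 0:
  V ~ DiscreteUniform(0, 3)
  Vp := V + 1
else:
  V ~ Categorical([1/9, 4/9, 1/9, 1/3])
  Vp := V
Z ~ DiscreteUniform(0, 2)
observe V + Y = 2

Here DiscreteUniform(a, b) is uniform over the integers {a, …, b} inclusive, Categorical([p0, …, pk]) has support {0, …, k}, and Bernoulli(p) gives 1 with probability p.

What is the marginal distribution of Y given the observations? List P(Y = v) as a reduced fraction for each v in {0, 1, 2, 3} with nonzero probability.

Enumerate traces; 72 have nonzero weight after conditioning:
  (Y=0, U=0, W=1, X=0, V=2, Z=0) weight 1/2000
  (Y=0, U=0, W=1, X=0, V=2, Z=1) weight 1/2000
  (Y=0, U=0, W=1, X=0, V=2, Z=2) weight 1/2000
  (Y=0, U=0, W=1, X=1, V=2, Z=0) weight 1/3000
  (Y=0, U=0, W=1, X=1, V=2, Z=1) weight 1/3000
  (Y=0, U=0, W=1, X=1, V=2, Z=2) weight 1/3000
  (Y=0, U=0, W=2, X=0, V=2, Z=0) weight 1/2000
  (Y=0, U=0, W=2, X=0, V=2, Z=1) weight 1/2000
  (Y=1, U=0, W=1, X=0, V=1, Z=0) weight 1/500
  (Y=2, U=0, W=1, X=0, V=0, Z=0) weight 3/2000
  … 62 more
Group by Y:
  weight(Y=0) = 1/72
  weight(Y=1) = 73/450
  weight(Y=2) = 1/24
Total weight = 1/72 + 73/450 + 1/24 = 49/225
P(Y=0 | obs) = 1/72 / 49/225 = 25/392
P(Y=1 | obs) = 73/450 / 49/225 = 73/98
P(Y=2 | obs) = 1/24 / 49/225 = 75/392

P(Y=0) = 25/392, P(Y=1) = 73/98, P(Y=2) = 75/392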